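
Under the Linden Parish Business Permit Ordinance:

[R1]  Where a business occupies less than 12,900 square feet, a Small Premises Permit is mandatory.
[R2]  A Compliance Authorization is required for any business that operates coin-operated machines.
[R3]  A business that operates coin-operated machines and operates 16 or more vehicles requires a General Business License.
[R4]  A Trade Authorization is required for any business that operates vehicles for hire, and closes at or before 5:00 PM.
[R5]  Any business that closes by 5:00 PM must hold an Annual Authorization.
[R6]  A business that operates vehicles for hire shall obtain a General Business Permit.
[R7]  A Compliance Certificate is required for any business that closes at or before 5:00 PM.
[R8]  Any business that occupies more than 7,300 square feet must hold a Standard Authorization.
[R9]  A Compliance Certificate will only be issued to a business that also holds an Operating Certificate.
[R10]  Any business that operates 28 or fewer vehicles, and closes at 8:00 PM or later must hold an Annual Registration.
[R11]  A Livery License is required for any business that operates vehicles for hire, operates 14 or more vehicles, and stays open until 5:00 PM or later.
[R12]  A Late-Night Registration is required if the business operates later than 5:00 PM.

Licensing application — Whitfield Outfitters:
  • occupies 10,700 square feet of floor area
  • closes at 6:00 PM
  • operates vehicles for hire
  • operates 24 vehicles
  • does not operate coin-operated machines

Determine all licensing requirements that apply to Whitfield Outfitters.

General Business Permit, Late-Night Registration, Livery License, Small Premises Permit, Standard Authorization

[R1] floor area 10,700 square feet < 12,900 square feet → Small Premises Permit required.
[R2] does not operate coin-operated machines → Compliance Authorization not required.
[R3] does not operate coin-operated machines; vehicles 24 ≥ 16 → General Business License not required.
[R4] operates vehicles for hire; closes 6:00 PM, after 5:00 PM → Trade Authorization not required.
[R5] closes 6:00 PM, after 5:00 PM → Annual Authorization not required.
[R6] operates vehicles for hire → General Business Permit required.
[R7] closes 6:00 PM, after 5:00 PM → Compliance Certificate not required.
[R8] floor area 10,700 square feet > 7,300 square feet → Standard Authorization required.
[R9] Compliance Certificate is not required → no effect.
[R10] vehicles 24 ≤ 28; closes 6:00 PM, at/before 8:00 PM → Annual Registration not required.
[R11] operates vehicles for hire; vehicles 24 ≥ 14; closes 6:00 PM, after 5:00 PM → Livery License required.
[R12] closes 6:00 PM, after 5:00 PM → Late-Night Registration required.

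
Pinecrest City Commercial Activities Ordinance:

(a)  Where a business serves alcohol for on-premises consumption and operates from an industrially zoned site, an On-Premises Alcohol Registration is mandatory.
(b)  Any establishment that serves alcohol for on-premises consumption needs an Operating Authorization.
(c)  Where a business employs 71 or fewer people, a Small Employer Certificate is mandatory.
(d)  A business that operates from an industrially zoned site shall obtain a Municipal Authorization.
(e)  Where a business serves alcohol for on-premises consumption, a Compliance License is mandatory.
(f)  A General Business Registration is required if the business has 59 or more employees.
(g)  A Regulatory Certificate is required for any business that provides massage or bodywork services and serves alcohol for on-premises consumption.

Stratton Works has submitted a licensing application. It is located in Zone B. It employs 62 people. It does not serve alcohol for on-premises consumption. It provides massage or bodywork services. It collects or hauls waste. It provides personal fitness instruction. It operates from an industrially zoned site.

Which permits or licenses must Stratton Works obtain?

General Business Registration, Municipal Authorization, Small Employer Certificate

(a) does not serve alcohol for on-premises consumption; operates from an industrially zoned site → On-Premises Alcohol Registration not required.
(b) does not serve alcohol for on-premises consumption → Operating Authorization not required.
(c) employees 62 ≤ 71 → Small Employer Certificate required.
(d) operates from an industrially zoned site → Municipal Authorization required.
(e) does not serve alcohol for on-premises consumption → Compliance License not required.
(f) employees 62 ≥ 59 → General Business Registration required.
(g) provides massage or bodywork services; does not serve alcohol for on-premises consumption → Regulatory Certificate not required.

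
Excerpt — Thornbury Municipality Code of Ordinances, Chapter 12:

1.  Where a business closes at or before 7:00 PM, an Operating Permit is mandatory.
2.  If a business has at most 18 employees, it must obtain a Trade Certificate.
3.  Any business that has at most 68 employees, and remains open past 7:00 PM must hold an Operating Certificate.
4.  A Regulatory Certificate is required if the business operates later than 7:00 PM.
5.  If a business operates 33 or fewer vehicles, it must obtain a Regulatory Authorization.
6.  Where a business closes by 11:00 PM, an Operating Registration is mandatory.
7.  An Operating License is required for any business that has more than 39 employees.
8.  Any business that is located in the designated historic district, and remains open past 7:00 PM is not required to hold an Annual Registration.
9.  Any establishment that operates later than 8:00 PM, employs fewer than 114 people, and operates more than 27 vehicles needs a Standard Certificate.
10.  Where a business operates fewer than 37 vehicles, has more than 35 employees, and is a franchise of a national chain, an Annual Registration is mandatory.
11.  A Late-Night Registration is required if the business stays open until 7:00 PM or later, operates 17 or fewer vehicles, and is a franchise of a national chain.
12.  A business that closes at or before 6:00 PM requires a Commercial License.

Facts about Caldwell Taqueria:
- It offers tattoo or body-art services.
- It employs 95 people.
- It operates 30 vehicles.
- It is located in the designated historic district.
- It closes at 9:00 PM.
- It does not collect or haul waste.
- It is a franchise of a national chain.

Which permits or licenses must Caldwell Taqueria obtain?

1. closes 9:00 PM, after 7:00 PM → Operating Permit not required.
2. employees 95 > 18 → Trade Certificate not required.
3. employees 95 > 68; closes 9:00 PM, after 7:00 PM → Operating Certificate not required.
4. closes 9:00 PM, after 7:00 PM → Regulatory Certificate required.
5. vehicles 30 ≤ 33 → Regulatory Authorization required.
6. closes 9:00 PM, at/before 11:00 PM → Operating Registration required.
7. employees 95 > 39 → Operating License required.
8. is located in the designated historic district; closes 9:00 PM, after 7:00 PM → exempt from Annual Registration.
9. closes 9:00 PM, after 8:00 PM; employees 95 < 114; vehicles 30 > 27 → Standard Certificate required.
10. vehicles 30 < 37; employees 95 > 35; is a franchise of a national chain → Annual Registration required.
11. closes 9:00 PM, after 7:00 PM; vehicles 30 > 17; is a franchise of a national chain → Late-Night Registration not required.
12. closes 9:00 PM, after 6:00 PM → Commercial License not required.

Operating License, Operating Registration, Regulatory Authorization, Regulatory Certificate, Standard Certificate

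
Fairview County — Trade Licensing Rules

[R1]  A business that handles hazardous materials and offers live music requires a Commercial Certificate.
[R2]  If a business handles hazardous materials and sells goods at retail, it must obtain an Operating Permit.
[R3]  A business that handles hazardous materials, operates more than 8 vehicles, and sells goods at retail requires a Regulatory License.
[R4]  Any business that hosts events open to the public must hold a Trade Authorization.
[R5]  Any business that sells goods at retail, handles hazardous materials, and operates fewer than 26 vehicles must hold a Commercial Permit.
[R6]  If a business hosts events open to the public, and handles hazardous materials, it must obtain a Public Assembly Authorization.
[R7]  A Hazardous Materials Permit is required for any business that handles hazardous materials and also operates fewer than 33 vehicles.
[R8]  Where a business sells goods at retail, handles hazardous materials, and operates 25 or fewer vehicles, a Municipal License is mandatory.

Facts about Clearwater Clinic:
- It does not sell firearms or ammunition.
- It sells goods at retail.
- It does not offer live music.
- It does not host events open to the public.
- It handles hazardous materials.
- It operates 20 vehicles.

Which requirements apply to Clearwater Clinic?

Commercial Permit, Hazardous Materials Permit, Municipal License, Operating Permit, Regulatory License

[R1] handles hazardous materials; does not offer live music → Commercial Certificate not required.
[R2] handles hazardous materials; sells goods at retail → Operating Permit required.
[R3] handles hazardous materials; vehicles 20 > 8; sells goods at retail → Regulatory License required.
[R4] does not host events open to the public → Trade Authorization not required.
[R5] sells goods at retail; handles hazardous materials; vehicles 20 < 26 → Commercial Permit required.
[R6] does not host events open to the public; handles hazardous materials → Public Assembly Authorization not required.
[R7] handles hazardous materials; vehicles 20 < 33 → Hazardous Materials Permit required.
[R8] sells goods at retail; handles hazardous materials; vehicles 20 ≤ 25 → Municipal License required.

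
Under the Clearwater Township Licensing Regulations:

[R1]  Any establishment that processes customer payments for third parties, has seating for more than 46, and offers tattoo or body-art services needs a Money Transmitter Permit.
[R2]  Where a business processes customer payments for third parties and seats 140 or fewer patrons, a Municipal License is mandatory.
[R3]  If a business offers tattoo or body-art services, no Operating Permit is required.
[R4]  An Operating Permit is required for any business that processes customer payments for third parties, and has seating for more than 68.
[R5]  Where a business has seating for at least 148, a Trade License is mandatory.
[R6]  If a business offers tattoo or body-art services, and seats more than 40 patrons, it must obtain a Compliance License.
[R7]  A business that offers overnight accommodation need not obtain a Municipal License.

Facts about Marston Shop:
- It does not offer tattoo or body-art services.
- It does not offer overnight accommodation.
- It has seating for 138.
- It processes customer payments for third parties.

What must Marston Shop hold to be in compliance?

[R1] processes customer payments for third parties; seating 138 > 46; does not offer tattoo or body-art services → Money Transmitter Permit not required.
[R2] processes customer payments for third parties; seating 138 ≤ 140 → Municipal License required.
[R3] does not offer tattoo or body-art services → Operating Permit exemption does not apply.
[R4] processes customer payments for third parties; seating 138 > 68 → Operating Permit required.
[R5] seating 138 < 148 → Trade License not required.
[R6] does not offer tattoo or body-art services; seating 138 > 40 → Compliance License not required.
[R7] does not offer overnight accommodation → Municipal License exemption does not apply.

Municipal License, Operating Permit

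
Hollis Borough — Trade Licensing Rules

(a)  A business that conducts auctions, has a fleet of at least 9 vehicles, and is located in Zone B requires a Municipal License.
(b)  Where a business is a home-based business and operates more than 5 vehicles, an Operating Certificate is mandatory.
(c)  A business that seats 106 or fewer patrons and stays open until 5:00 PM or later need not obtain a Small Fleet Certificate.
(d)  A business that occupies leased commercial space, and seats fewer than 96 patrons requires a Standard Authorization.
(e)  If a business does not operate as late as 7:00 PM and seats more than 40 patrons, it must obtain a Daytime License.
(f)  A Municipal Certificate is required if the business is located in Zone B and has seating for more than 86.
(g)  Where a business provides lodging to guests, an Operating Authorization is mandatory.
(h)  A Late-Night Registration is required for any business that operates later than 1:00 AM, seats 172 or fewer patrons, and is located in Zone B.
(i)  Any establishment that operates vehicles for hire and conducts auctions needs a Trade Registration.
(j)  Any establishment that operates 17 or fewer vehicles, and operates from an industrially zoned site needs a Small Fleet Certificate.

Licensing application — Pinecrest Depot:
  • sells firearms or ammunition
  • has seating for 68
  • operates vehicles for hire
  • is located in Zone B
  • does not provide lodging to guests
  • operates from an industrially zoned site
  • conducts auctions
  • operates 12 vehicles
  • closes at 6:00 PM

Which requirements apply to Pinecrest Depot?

Daytime License, Municipal License, Trade Registration

(a) conducts auctions; vehicles 12 ≥ 9; is located in Zone B → Municipal License required.
(b) operates from an industrially zoned site (not: is a home-based business); vehicles 12 > 5 → Operating Certificate not required.
(c) seating 68 ≤ 106; closes 6:00 PM, after 5:00 PM → exempt from Small Fleet Certificate.
(d) operates from an industrially zoned site (not: occupies leased commercial space); seating 68 < 96 → Standard Authorization not required.
(e) closes 6:00 PM, at/before 7:00 PM; seating 68 > 40 → Daytime License required.
(f) is located in Zone B; seating 68 ≤ 86 → Municipal Certificate not required.
(g) does not provide lodging to guests → Operating Authorization not required.
(h) closes 6:00 PM, at/before 1:00 AM; seating 68 ≤ 172; is located in Zone B → Late-Night Registration not required.
(i) operates vehicles for hire; conducts auctions → Trade Registration required.
(j) vehicles 12 ≤ 17; operates from an industrially zoned site → Small Fleet Certificate required.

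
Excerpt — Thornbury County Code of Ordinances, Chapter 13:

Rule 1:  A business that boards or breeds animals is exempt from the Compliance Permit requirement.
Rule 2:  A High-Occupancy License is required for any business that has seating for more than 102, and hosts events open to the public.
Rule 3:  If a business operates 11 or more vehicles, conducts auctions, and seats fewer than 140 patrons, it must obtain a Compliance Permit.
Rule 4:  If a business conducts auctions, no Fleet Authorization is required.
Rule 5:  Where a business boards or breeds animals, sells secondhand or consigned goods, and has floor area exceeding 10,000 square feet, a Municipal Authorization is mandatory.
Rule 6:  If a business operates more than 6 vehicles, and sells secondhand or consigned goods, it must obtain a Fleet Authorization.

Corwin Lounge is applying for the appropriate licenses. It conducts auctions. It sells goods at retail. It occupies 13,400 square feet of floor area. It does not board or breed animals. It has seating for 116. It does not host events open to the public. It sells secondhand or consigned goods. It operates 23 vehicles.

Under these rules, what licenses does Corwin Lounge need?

Rule 1: does not board or breed animals → Compliance Permit exemption does not apply.
Rule 2: seating 116 > 102; does not host events open to the public → High-Occupancy License not required.
Rule 3: vehicles 23 ≥ 11; conducts auctions; seating 116 < 140 → Compliance Permit required.
Rule 4: conducts auctions → exempt from Fleet Authorization.
Rule 5: does not board or breed animals; sells secondhand or consigned goods; floor area 13,400 square feet > 10,000 square feet → Municipal Authorization not required.
Rule 6: vehicles 23 > 6; sells secondhand or consigned goods → Fleet Authorization required.

Compliance Permit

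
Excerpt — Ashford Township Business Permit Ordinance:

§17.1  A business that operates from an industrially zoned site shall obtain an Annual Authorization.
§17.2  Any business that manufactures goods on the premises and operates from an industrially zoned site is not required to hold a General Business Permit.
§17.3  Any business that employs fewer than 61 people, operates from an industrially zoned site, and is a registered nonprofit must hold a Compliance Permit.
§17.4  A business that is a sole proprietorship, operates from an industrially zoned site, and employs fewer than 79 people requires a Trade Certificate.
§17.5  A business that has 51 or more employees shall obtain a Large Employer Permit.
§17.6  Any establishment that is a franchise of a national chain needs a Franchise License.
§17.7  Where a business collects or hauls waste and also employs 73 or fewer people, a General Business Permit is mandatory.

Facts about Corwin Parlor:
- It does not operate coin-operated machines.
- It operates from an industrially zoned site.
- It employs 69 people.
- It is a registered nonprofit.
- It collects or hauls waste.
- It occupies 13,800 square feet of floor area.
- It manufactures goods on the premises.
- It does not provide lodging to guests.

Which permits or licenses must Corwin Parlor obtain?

§17.1 operates from an industrially zoned site → Annual Authorization required.
§17.2 manufactures goods on the premises; operates from an industrially zoned site → exempt from General Business Permit.
§17.3 employees 69 ≥ 61; operates from an industrially zoned site; is a registered nonprofit → Compliance Permit not required.
§17.4 is a registered nonprofit (not: is a sole proprietorship); operates from an industrially zoned site; employees 69 < 79 → Trade Certificate not required.
§17.5 employees 69 ≥ 51 → Large Employer Permit required.
§17.6 is a registered nonprofit (not: is a franchise of a national chain) → Franchise License not required.
§17.7 collects or hauls waste; employees 69 ≤ 73 → General Business Permit required.

Annual Authorization, Large Employer Permit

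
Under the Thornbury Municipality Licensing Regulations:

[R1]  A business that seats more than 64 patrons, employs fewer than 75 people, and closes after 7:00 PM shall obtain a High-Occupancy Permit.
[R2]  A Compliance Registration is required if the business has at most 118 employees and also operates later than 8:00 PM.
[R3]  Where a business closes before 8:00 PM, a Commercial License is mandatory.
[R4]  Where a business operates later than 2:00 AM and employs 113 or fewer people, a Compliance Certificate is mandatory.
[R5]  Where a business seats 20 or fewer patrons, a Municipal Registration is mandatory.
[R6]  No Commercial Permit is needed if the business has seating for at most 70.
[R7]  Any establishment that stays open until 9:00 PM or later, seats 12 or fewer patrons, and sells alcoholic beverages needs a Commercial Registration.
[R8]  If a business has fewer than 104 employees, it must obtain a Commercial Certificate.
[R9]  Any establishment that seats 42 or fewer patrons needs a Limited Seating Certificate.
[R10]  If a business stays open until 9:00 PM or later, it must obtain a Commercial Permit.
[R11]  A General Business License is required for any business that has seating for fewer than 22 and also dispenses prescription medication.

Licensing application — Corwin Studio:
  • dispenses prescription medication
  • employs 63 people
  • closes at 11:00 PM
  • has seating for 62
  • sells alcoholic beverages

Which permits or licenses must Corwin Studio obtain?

[R1] seating 62 ≤ 64; employees 63 < 75; closes 11:00 PM, after 7:00 PM → High-Occupancy Permit not required.
[R2] employees 63 ≤ 118; closes 11:00 PM, after 8:00 PM → Compliance Registration required.
[R3] closes 11:00 PM, after 8:00 PM → Commercial License not required.
[R4] closes 11:00 PM, at/before 2:00 AM; employees 63 ≤ 113 → Compliance Certificate not required.
[R5] seating 62 > 20 → Municipal Registration not required.
[R6] seating 62 ≤ 70 → exempt from Commercial Permit.
[R7] closes 11:00 PM, after 9:00 PM; seating 62 > 12; sells alcoholic beverages → Commercial Registration not required.
[R8] employees 63 < 104 → Commercial Certificate required.
[R9] seating 62 > 42 → Limited Seating Certificate not required.
[R10] closes 11:00 PM, after 9:00 PM → Commercial Permit required.
[R11] seating 62 ≥ 22; dispenses prescription medication → General Business License not required.

Commercial Certificate, Compliance Registration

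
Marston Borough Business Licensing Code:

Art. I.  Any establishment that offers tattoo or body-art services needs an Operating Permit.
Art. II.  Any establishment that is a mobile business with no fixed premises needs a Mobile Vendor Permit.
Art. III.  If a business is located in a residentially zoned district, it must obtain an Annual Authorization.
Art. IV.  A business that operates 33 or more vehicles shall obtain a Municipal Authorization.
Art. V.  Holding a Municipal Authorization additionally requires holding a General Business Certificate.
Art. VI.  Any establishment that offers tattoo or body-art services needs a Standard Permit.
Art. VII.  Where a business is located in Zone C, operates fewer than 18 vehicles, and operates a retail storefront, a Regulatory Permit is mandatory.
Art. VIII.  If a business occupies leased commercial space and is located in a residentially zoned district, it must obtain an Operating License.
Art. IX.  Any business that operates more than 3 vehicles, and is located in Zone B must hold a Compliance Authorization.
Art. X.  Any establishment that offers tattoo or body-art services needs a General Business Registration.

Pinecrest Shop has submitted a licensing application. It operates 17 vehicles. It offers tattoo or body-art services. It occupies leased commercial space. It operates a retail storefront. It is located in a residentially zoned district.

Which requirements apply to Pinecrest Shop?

Annual Authorization, General Business Registration, Operating License, Operating Permit, Standard Permit

Art. I. offers tattoo or body-art services → Operating Permit required.
Art. II. occupies leased commercial space (not: is a mobile business with no fixed premises) → Mobile Vendor Permit not required.
Art. III. is located in a residentially zoned district → Annual Authorization required.
Art. IV. vehicles 17 < 33 → Municipal Authorization not required.
Art. V. Municipal Authorization is not required → no effect.
Art. VI. offers tattoo or body-art services → Standard Permit required.
Art. VII. is located in a residentially zoned district (not: is located in Zone C); vehicles 17 < 18; operates a retail storefront → Regulatory Permit not required.
Art. VIII. occupies leased commercial space; is located in a residentially zoned district → Operating License required.
Art. IX. vehicles 17 > 3; is located in a residentially zoned district (not: is located in Zone B) → Compliance Authorization not required.
Art. X. offers tattoo or body-art services → General Business Registration required.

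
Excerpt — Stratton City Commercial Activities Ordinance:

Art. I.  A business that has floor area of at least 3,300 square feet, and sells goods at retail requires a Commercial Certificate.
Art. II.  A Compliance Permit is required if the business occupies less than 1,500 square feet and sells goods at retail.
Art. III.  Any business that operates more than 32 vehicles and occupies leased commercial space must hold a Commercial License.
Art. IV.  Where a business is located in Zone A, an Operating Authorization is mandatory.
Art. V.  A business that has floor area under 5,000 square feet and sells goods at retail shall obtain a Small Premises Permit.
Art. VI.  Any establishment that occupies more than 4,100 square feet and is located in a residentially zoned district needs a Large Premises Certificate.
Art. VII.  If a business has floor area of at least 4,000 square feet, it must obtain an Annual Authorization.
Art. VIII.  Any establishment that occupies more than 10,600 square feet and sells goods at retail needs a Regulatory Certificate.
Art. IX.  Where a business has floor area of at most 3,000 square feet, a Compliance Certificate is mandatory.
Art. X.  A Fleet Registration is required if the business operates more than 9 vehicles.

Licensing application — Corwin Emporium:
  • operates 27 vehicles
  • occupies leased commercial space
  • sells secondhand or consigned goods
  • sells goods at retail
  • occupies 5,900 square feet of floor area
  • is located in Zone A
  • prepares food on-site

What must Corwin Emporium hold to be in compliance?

Art. I. floor area 5,900 square feet ≥ 3,300 square feet; sells goods at retail → Commercial Certificate required.
Art. II. floor area 5,900 square feet ≥ 1,500 square feet; sells goods at retail → Compliance Permit not required.
Art. III. vehicles 27 ≤ 32; occupies leased commercial space → Commercial License not required.
Art. IV. is located in Zone A → Operating Authorization required.
Art. V. floor area 5,900 square feet ≥ 5,000 square feet; sells goods at retail → Small Premises Permit not required.
Art. VI. floor area 5,900 square feet > 4,100 square feet; is located in Zone A (not: is located in a residentially zoned district) → Large Premises Certificate not required.
Art. VII. floor area 5,900 square feet ≥ 4,000 square feet → Annual Authorization required.
Art. VIII. floor area 5,900 square feet ≤ 10,600 square feet; sells goods at retail → Regulatory Certificate not required.
Art. IX. floor area 5,900 square feet > 3,000 square feet → Compliance Certificate not required.
Art. X. vehicles 27 > 9 → Fleet Registration required.

Annual Authorization, Commercial Certificate, Fleet Registration, Operating Authorization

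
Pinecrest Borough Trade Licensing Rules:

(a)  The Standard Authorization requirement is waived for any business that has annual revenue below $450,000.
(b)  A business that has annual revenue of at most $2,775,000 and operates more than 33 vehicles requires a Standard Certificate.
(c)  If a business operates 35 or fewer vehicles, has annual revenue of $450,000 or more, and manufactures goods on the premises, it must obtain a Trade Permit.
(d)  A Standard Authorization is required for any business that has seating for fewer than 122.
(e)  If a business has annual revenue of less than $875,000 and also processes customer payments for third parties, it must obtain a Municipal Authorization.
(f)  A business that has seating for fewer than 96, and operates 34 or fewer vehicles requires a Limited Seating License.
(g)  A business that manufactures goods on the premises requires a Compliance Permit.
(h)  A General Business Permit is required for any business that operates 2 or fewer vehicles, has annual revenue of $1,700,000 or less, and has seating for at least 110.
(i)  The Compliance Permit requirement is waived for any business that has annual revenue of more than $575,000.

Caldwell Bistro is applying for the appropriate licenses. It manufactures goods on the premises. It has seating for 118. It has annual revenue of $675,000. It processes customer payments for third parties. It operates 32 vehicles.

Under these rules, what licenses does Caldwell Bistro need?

(a) revenue $675,000 ≥ $450,000 → Standard Authorization exemption does not apply.
(b) revenue $675,000 ≤ $2,775,000; vehicles 32 ≤ 33 → Standard Certificate not required.
(c) vehicles 32 ≤ 35; revenue $675,000 ≥ $450,000; manufactures goods on the premises → Trade Permit required.
(d) seating 118 < 122 → Standard Authorization required.
(e) revenue $675,000 < $875,000; processes customer payments for third parties → Municipal Authorization required.
(f) seating 118 ≥ 96; vehicles 32 ≤ 34 → Limited Seating License not required.
(g) manufactures goods on the premises → Compliance Permit required.
(h) vehicles 32 > 2; revenue $675,000 ≤ $1,700,000; seating 118 ≥ 110 → General Business Permit not required.
(i) revenue $675,000 > $575,000 → exempt from Compliance Permit.

Municipal Authorization, Standard Authorization, Trade Permit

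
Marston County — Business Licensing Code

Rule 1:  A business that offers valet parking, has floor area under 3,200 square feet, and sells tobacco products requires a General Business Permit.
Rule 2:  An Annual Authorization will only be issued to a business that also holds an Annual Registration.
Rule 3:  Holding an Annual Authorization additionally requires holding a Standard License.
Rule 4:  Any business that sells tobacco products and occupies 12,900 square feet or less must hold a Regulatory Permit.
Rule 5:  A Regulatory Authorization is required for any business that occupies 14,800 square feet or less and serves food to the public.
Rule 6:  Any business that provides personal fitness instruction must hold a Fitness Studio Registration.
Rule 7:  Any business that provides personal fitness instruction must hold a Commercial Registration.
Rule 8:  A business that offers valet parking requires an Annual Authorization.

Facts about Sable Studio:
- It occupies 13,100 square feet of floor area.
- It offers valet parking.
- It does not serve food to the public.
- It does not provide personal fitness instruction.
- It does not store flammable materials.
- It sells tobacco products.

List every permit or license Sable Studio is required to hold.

Rule 1: offers valet parking; floor area 13,100 square feet ≥ 3,200 square feet; sells tobacco products → General Business Permit not required.
Rule 2: Annual Authorization is required → Annual Registration also required.
Rule 3: Annual Authorization is required → Standard License also required.
Rule 4: sells tobacco products; floor area 13,100 square feet > 12,900 square feet → Regulatory Permit not required.
Rule 5: floor area 13,100 square feet ≤ 14,800 square feet; does not serve food to the public → Regulatory Authorization not required.
Rule 6: does not provide personal fitness instruction → Fitness Studio Registration not required.
Rule 7: does not provide personal fitness instruction → Commercial Registration not required.
Rule 8: offers valet parking → Annual Authorization required.

Annual Authorization, Annual Registration, Standard License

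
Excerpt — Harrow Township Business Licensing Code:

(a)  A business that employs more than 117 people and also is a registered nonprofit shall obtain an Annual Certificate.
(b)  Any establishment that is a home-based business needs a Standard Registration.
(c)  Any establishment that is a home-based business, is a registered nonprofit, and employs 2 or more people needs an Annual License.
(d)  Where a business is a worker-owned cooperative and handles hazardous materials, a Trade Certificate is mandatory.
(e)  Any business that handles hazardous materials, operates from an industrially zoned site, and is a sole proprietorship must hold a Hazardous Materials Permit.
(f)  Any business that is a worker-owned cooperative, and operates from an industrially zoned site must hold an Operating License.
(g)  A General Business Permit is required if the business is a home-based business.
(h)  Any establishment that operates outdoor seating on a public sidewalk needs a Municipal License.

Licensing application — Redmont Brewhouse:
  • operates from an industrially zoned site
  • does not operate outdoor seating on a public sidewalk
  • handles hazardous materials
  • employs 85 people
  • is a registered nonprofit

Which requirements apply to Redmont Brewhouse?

(a) employees 85 ≤ 117; is a registered nonprofit → Annual Certificate not required.
(b) operates from an industrially zoned site (not: is a home-based business) → Standard Registration not required.
(c) operates from an industrially zoned site (not: is a home-based business); is a registered nonprofit; employees 85 ≥ 2 → Annual License not required.
(d) is a registered nonprofit (not: is a worker-owned cooperative); handles hazardous materials → Trade Certificate not required.
(e) handles hazardous materials; operates from an industrially zoned site; is a registered nonprofit (not: is a sole proprietorship) → Hazardous Materials Permit not required.
(f) is a registered nonprofit (not: is a worker-owned cooperative); operates from an industrially zoned site → Operating License not required.
(g) operates from an industrially zoned site (not: is a home-based business) → General Business Permit not required.
(h) does not operate outdoor seating on a public sidewalk → Municipal License not required.

None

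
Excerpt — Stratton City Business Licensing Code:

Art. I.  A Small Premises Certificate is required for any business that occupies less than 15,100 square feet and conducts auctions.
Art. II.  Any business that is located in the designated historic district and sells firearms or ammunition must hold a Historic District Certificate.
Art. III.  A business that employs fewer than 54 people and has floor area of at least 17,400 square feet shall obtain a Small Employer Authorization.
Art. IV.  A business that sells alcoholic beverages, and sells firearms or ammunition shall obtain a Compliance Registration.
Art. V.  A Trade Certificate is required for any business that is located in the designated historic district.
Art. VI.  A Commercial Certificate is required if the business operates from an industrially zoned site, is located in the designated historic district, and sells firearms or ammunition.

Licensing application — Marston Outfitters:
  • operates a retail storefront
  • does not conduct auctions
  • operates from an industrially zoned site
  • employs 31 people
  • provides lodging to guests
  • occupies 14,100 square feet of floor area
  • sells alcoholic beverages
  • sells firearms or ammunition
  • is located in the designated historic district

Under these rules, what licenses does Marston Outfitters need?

Commercial Certificate, Compliance Registration, Historic District Certificate, Trade Certificate

Art. I. floor area 14,100 square feet < 15,100 square feet; does not conduct auctions → Small Premises Certificate not required.
Art. II. is located in the designated historic district; sells firearms or ammunition → Historic District Certificate required.
Art. III. employees 31 < 54; floor area 14,100 square feet < 17,400 square feet → Small Employer Authorization not required.
Art. IV. sells alcoholic beverages; sells firearms or ammunition → Compliance Registration required.
Art. V. is located in the designated historic district → Trade Certificate required.
Art. VI. operates from an industrially zoned site; is located in the designated historic district; sells firearms or ammunition → Commercial Certificate required.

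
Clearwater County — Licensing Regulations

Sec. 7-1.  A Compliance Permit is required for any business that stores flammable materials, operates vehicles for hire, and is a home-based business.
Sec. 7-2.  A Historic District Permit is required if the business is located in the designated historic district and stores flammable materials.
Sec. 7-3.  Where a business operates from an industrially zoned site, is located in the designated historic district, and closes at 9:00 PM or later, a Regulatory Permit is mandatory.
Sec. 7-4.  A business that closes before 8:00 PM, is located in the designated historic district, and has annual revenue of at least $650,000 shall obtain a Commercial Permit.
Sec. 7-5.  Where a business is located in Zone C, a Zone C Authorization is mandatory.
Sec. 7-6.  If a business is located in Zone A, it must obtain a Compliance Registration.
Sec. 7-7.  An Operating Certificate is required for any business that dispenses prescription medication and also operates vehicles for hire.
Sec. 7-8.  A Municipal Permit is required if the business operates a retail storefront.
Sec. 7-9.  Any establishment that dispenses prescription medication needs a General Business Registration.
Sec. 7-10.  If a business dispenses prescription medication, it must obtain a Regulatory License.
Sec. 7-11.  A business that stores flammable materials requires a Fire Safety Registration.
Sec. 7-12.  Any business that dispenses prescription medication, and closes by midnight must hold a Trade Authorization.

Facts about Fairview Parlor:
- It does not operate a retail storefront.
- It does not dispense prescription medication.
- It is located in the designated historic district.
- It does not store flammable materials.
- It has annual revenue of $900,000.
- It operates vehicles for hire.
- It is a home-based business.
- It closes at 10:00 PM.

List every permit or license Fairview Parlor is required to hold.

Sec. 7-1. does not store flammable materials; operates vehicles for hire; is a home-based business → Compliance Permit not required.
Sec. 7-2. is located in the designated historic district; does not store flammable materials → Historic District Permit not required.
Sec. 7-3. is a home-based business (not: operates from an industrially zoned site); is located in the designated historic district; closes 10:00 PM, after 9:00 PM → Regulatory Permit not required.
Sec. 7-4. closes 10:00 PM, after 8:00 PM; is located in the designated historic district; revenue $900,000 ≥ $650,000 → Commercial Permit not required.
Sec. 7-5. is located in the designated historic district (not: is located in Zone C) → Zone C Authorization not required.
Sec. 7-6. is located in the designated historic district (not: is located in Zone A) → Compliance Registration not required.
Sec. 7-7. does not dispense prescription medication; operates vehicles for hire → Operating Certificate not required.
Sec. 7-8. does not operate a retail storefront → Municipal Permit not required.
Sec. 7-9. does not dispense prescription medication → General Business Registration not required.
Sec. 7-10. does not dispense prescription medication → Regulatory License not required.
Sec. 7-11. does not store flammable materials → Fire Safety Registration not required.
Sec. 7-12. does not dispense prescription medication; closes 10:00 PM, at/before midnight → Trade Authorization not required.

None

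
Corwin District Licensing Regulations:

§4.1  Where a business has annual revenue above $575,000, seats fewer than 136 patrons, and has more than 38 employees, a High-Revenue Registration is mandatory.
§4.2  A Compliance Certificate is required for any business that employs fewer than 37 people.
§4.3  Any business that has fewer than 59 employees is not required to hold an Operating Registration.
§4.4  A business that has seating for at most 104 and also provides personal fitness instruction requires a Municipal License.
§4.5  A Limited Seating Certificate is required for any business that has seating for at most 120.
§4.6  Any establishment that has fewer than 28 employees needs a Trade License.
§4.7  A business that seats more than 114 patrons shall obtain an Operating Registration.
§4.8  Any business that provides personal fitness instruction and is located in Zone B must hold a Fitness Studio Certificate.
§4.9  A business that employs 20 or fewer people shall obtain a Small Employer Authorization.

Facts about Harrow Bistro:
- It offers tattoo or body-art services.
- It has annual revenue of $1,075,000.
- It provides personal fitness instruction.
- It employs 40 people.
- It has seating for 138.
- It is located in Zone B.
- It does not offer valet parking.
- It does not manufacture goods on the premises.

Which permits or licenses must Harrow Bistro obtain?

§4.1 revenue $1,075,000 > $575,000; seating 138 ≥ 136; employees 40 > 38 → High-Revenue Registration not required.
§4.2 employees 40 ≥ 37 → Compliance Certificate not required.
§4.3 employees 40 < 59 → exempt from Operating Registration.
§4.4 seating 138 > 104; provides personal fitness instruction → Municipal License not required.
§4.5 seating 138 > 120 → Limited Seating Certificate not required.
§4.6 employees 40 ≥ 28 → Trade License not required.
§4.7 seating 138 > 114 → Operating Registration required.
§4.8 provides personal fitness instruction; is located in Zone B → Fitness Studio Certificate required.
§4.9 employees 40 > 20 → Small Employer Authorization not required.

Fitness Studio Certificate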